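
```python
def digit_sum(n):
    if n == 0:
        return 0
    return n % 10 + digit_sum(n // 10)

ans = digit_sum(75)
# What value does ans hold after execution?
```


digit_sum(75)
= 5 + digit_sum(7)
= 5 + 7 + digit_sum(0)
= 5 + 7 + 0
= 12


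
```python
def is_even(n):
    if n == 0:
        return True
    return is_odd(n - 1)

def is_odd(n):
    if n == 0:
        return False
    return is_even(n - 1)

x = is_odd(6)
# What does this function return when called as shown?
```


is_odd(6)
= is_even(5)
= is_odd(4)
= is_even(3)
= is_odd(2)
= is_even(1)
= is_odd(0)
n == 0: return False
= False


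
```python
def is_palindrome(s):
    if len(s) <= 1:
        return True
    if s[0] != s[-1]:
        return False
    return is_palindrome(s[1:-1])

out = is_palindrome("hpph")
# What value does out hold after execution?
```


is_palindrome("hpph")
"hpph": s[0]='h' == s[-1]='h' -> is_palindrome("pp")
"pp": s[0]='p' == s[-1]='p' -> is_palindrome("")
"": len <= 1 -> True
= True


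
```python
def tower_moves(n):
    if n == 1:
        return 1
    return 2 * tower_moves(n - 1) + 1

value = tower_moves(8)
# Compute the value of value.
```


tower_moves(8)
= 2 * tower_moves(7) + 1
= 2 * (2 * tower_moves(6) + 1) + 1
= 2 * (2 * (2 * tower_moves(5) + 1) + 1) + 1
= 2 * (2 * (2 * (2 * tower_moves(4) + 1) + 1) + 1) + 1
= 2 * (2 * (2 * (2 * (2 * tower_moves(3) + 1) + 1) + 1) + 1) + 1
= 2 * (2 * (2 * (2 * (2 * (2 * tower_moves(2) + 1) + 1) + 1) + 1) + 1) + 1
= 2 * (2 * (2 * (2 * (2 * (2 * (2 * tower_moves(1) + 1) + 1) + 1) + 1) + 1) + 1) + 1
Now compute bottom-up:
tower_moves(1) = 1
tower_moves(2) = 2 * 1 + 1 = 3
tower_moves(3) = 2 * 3 + 1 = 7
tower_moves(4) = 2 * 7 + 1 = 15
tower_moves(5) = 2 * 15 + 1 = 31
tower_moves(6) = 2 * 31 + 1 = 63
tower_moves(7) = 2 * 63 + 1 = 127
tower_moves(8) = 2 * 127 + 1 = 255
= 255


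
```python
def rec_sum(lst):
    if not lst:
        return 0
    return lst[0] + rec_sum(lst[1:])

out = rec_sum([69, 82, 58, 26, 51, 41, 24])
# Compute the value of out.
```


rec_sum([69, 82, 58, 26, 51, 41, 24])
= 69 + rec_sum([82, 58, 26, 51, 41, 24])
= 69 + 82 + rec_sum([58, 26, 51, 41, 24])
= 69 + 82 + 58 + rec_sum([26, 51, 41, 24])
= 69 + 82 + 58 + 26 + rec_sum([51, 41, 24])
= 69 + 82 + 58 + 26 + 51 + rec_sum([41, 24])
= 69 + 82 + 58 + 26 + 51 + 41 + rec_sum([24])
= 69 + 82 + 58 + 26 + 51 + 41 + 24 + rec_sum([])
= 69 + 82 + 58 + 26 + 51 + 41 + 24 + 0
= 351


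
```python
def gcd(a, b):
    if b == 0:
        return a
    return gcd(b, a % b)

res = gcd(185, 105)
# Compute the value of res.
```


gcd(185, 105)
= gcd(105, 185 % 105) = gcd(105, 80)
= gcd(80, 105 % 80) = gcd(80, 25)
= gcd(25, 80 % 25) = gcd(25, 5)
= gcd(5, 25 % 5) = gcd(5, 0)
b == 0, return a = 5


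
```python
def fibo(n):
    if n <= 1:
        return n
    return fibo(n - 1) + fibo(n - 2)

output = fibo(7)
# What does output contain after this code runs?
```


fibo(7)
= fibo(6) + fibo(5)
= (fibo(5) + fibo(4)) + fibo(5)
Computing bottom-up: fibo(0)=0, fibo(1)=1, fibo(2)=1, fibo(3)=2, fibo(4)=3, fibo(5)=5, fibo(6)=8, fibo(7)=13
= 13


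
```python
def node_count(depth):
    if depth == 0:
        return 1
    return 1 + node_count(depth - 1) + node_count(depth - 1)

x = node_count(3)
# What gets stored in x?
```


node_count(3)
= 1 + node_count(2) + node_count(2)
= 1 + 2 * node_count(2)
node_count(k) = 2^(k+1) - 1
node_count(0) = 1
node_count(1) = 3
node_count(2) = 7
node_count(3) = 15
node_count(3) = 2^4 - 1 = 15


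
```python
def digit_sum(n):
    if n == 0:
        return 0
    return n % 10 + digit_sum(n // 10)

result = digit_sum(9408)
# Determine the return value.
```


digit_sum(9408)
= 8 + digit_sum(940)
= 8 + 0 + digit_sum(94)
= 8 + 0 + 4 + digit_sum(9)
= 8 + 0 + 4 + 9 + digit_sum(0)
= 8 + 0 + 4 + 9 + 0
= 21


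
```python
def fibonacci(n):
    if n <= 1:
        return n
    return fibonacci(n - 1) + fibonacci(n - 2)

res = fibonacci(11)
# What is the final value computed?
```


fibonacci(11)
= fibonacci(10) + fibonacci(9)
= (fibonacci(9) + fibonacci(8)) + fibonacci(9)
Computing bottom-up: fibonacci(0)=0, fibonacci(1)=1, fibonacci(2)=1, fibonacci(3)=2, fibonacci(4)=3, fibonacci(5)=5, fibonacci(6)=8, fibonacci(7)=13, fibonacci(8)=21, fibonacci(9)=34, fibonacci(10)=55, fibonacci(11)=89
= 89


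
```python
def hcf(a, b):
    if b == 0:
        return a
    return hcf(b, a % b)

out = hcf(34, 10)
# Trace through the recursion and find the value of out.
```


hcf(34, 10)
= hcf(10, 34 % 10) = hcf(10, 4)
= hcf(4, 10 % 4) = hcf(4, 2)
= hcf(2, 4 % 2) = hcf(2, 0)
b == 0, return a = 2


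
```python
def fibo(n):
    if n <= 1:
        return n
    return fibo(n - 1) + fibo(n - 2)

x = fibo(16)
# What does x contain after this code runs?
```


fibo(16)
= fibo(15) + fibo(14)
= (fibo(14) + fibo(13)) + fibo(14)
Computing bottom-up: fibo(0)=0, fibo(1)=1, fibo(2)=1, fibo(3)=2, fibo(4)=3, fibo(5)=5, fibo(6)=8, fibo(7)=13, fibo(8)=21, fibo(9)=34, fibo(10)=55, fibo(11)=89, fibo(12)=144, fibo(13)=233, fibo(14)=377, fibo(15)=610, fibo(16)=987
= 987


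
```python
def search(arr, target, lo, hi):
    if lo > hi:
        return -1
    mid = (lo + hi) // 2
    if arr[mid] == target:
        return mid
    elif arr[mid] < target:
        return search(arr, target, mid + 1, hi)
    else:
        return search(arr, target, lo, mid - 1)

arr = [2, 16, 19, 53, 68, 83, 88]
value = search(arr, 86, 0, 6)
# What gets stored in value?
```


search(arr, 86, 0, 6)
lo=0, hi=6, mid=3, arr[mid]=53
53 < 86, search right half
lo=4, hi=6, mid=5, arr[mid]=83
83 < 86, search right half
lo=6, hi=6, mid=6, arr[mid]=88
88 > 86, search left half
lo > hi, target not found, return -1
= -1


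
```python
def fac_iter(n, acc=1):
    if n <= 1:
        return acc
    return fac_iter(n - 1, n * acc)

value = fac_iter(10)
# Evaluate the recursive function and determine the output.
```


fac_iter(10, 1)
= fac_iter(9, 10 * 1) = fac_iter(9, 10)
= fac_iter(8, 9 * 10) = fac_iter(8, 90)
= fac_iter(7, 8 * 90) = fac_iter(7, 720)
= fac_iter(6, 7 * 720) = fac_iter(6, 5040)
= fac_iter(5, 6 * 5040) = fac_iter(5, 30240)
= fac_iter(4, 5 * 30240) = fac_iter(4, 151200)
= fac_iter(3, 4 * 151200) = fac_iter(3, 604800)
= fac_iter(2, 3 * 604800) = fac_iter(2, 1814400)
= fac_iter(1, 2 * 1814400) = fac_iter(1, 3628800)
n <= 1, return acc = 3628800


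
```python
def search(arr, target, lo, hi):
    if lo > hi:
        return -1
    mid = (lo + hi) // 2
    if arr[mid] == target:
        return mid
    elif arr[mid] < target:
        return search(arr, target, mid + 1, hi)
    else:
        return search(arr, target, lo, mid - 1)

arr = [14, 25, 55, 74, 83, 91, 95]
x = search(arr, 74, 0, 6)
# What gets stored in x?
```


search(arr, 74, 0, 6)
lo=0, hi=6, mid=3, arr[mid]=74
arr[3] == 74, found at index 3
= 3


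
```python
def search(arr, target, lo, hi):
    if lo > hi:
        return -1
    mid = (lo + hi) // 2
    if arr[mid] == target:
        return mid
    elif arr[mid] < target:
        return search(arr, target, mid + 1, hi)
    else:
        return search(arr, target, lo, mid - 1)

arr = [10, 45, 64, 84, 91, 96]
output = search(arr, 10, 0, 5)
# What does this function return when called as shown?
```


search(arr, 10, 0, 5)
lo=0, hi=5, mid=2, arr[mid]=64
64 > 10, search left half
lo=0, hi=1, mid=0, arr[mid]=10
arr[0] == 10, found at index 0
= 0


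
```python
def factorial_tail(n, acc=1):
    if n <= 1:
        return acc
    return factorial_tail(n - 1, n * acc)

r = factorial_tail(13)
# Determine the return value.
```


factorial_tail(13, 1)
= factorial_tail(12, 13 * 1) = factorial_tail(12, 13)
= factorial_tail(11, 12 * 13) = factorial_tail(11, 156)
= factorial_tail(10, 11 * 156) = factorial_tail(10, 1716)
= factorial_tail(9, 10 * 1716) = factorial_tail(9, 17160)
= factorial_tail(8, 9 * 17160) = factorial_tail(8, 154440)
= factorial_tail(7, 8 * 154440) = factorial_tail(7, 1235520)
= factorial_tail(6, 7 * 1235520) = factorial_tail(6, 8648640)
= factorial_tail(5, 6 * 8648640) = factorial_tail(5, 51891840)
= factorial_tail(4, 5 * 51891840) = factorial_tail(4, 259459200)
= factorial_tail(3, 4 * 259459200) = factorial_tail(3, 1037836800)
= factorial_tail(2, 3 * 1037836800) = factorial_tail(2, 3113510400)
= factorial_tail(1, 2 * 3113510400) = factorial_tail(1, 6227020800)
n <= 1, return acc = 6227020800


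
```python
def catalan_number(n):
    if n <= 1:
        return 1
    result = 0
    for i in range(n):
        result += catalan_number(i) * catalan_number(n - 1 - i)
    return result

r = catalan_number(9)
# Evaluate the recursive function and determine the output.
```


catalan_number(9)
= sum of catalan_number(i) * catalan_number(9-1-i) for i in 0..8
First compute sub-values bottom-up:
  catalan_number(0) = 1, catalan_number(1) = 1
  catalan_number(2) = 1*1 + 1*1 = 2
  catalan_number(3) = 1*2 + 1*1 + 2*1 = 5
  catalan_number(4) = 1*5 + 1*2 + 2*1 + 5*1 = 14
  catalan_number(5) = 1*14 + 1*5 + 2*2 + 5*1 + 14*1 = 42
  catalan_number(6) = 1*42 + 1*14 + 2*5 + 5*2 + 14*1 + 42*1 = 132
  catalan_number(7) = 1*132 + 1*42 + 2*14 + 5*5 + 14*2 + 42*1 + 132*1 = 429
  catalan_number(8) = 1*429 + 1*132 + 2*42 + 5*14 + 14*5 + 42*2 + 132*1 + 429*1 = 1430
Now catalan_number(9):
  catalan_number(0)*catalan_number(8) = 1*1430 = 1430
  catalan_number(1)*catalan_number(7) = 1*429 = 429
  catalan_number(2)*catalan_number(6) = 2*132 = 264
  catalan_number(3)*catalan_number(5) = 5*42 = 210
  catalan_number(4)*catalan_number(4) = 14*14 = 196
  catalan_number(5)*catalan_number(3) = 42*5 = 210
  catalan_number(6)*catalan_number(2) = 132*2 = 264
  catalan_number(7)*catalan_number(1) = 429*1 = 429
  catalan_number(8)*catalan_number(0) = 1430*1 = 1430
= 1430 + 429 + 264 + 210 + 196 + 210 + 264 + 429 + 1430
= 4862


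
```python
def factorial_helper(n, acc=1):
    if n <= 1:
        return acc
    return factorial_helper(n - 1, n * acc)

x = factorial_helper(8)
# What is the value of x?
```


factorial_helper(8, 1)
= factorial_helper(7, 8 * 1) = factorial_helper(7, 8)
= factorial_helper(6, 7 * 8) = factorial_helper(6, 56)
= factorial_helper(5, 6 * 56) = factorial_helper(5, 336)
= factorial_helper(4, 5 * 336) = factorial_helper(4, 1680)
= factorial_helper(3, 4 * 1680) = factorial_helper(3, 6720)
= factorial_helper(2, 3 * 6720) = factorial_helper(2, 20160)
= factorial_helper(1, 2 * 20160) = factorial_helper(1, 40320)
n <= 1, return acc = 40320


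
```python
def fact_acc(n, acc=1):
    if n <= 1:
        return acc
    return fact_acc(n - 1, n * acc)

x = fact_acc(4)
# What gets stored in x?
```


fact_acc(4, 1)
= fact_acc(3, 4 * 1) = fact_acc(3, 4)
= fact_acc(2, 3 * 4) = fact_acc(2, 12)
= fact_acc(1, 2 * 12) = fact_acc(1, 24)
n <= 1, return acc = 24


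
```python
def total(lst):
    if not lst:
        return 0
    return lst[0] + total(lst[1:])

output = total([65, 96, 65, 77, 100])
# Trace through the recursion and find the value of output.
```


total([65, 96, 65, 77, 100])
= 65 + total([96, 65, 77, 100])
= 65 + 96 + total([65, 77, 100])
= 65 + 96 + 65 + total([77, 100])
= 65 + 96 + 65 + 77 + total([100])
= 65 + 96 + 65 + 77 + 100 + total([])
= 65 + 96 + 65 + 77 + 100 + 0
= 403


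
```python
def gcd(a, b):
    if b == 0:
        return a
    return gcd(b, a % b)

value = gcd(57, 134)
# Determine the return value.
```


gcd(57, 134)
= gcd(134, 57 % 134) = gcd(134, 57)
= gcd(57, 134 % 57) = gcd(57, 20)
= gcd(20, 57 % 20) = gcd(20, 17)
= gcd(17, 20 % 17) = gcd(17, 3)
= gcd(3, 17 % 3) = gcd(3, 2)
= gcd(2, 3 % 2) = gcd(2, 1)
= gcd(1, 2 % 1) = gcd(1, 0)
b == 0, return a = 1


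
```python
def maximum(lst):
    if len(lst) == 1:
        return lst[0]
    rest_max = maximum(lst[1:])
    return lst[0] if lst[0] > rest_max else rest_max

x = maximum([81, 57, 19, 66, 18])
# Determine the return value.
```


maximum([81, 57, 19, 66, 18])
= compare 81 with maximum([57, 19, 66, 18])
= compare 57 with maximum([19, 66, 18])
= compare 19 with maximum([66, 18])
= compare 66 with maximum([18])
Base: maximum([18]) = 18
compare 66 with 18: max = 66
compare 19 with 66: max = 66
compare 57 with 66: max = 66
compare 81 with 66: max = 81
= 81


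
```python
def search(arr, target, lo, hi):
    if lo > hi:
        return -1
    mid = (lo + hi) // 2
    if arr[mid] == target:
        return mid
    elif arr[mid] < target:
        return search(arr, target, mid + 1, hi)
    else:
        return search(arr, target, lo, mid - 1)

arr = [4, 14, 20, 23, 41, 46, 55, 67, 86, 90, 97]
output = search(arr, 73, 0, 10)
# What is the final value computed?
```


search(arr, 73, 0, 10)
lo=0, hi=10, mid=5, arr[mid]=46
46 < 73, search right half
lo=6, hi=10, mid=8, arr[mid]=86
86 > 73, search left half
lo=6, hi=7, mid=6, arr[mid]=55
55 < 73, search right half
lo=7, hi=7, mid=7, arr[mid]=67
67 < 73, search right half
lo > hi, target not found, return -1
= -1


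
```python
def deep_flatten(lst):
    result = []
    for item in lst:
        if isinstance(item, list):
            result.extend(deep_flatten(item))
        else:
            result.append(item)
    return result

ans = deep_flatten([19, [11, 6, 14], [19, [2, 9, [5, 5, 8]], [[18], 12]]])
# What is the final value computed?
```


deep_flatten([19, [11, 6, 14], [19, [2, 9, [5, 5, 8]], [[18], 12]]])
Processing each element:
  19 is not a list -> append 19
  [11, 6, 14] is a list -> deep_flatten recursively -> [11, 6, 14]
  [19, [2, 9, [5, 5, 8]], [[18], 12]] is a list -> deep_flatten recursively -> [19, 2, 9, 5, 5, 8, 18, 12]
= [19, 11, 6, 14, 19, 2, 9, 5, 5, 8, 18, 12]


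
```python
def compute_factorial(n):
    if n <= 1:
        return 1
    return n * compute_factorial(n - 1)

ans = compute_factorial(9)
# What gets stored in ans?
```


compute_factorial(9)
= 9 * compute_factorial(8)
= 9 * 8 * compute_factorial(7)
= 9 * 8 * 7 * compute_factorial(6)
= 9 * 8 * 7 * 6 * compute_factorial(5)
= 9 * 8 * 7 * 6 * 5 * compute_factorial(4)
= 9 * 8 * 7 * 6 * 5 * 4 * compute_factorial(3)
= 9 * 8 * 7 * 6 * 5 * 4 * 3 * compute_factorial(2)
= 9 * 8 * 7 * 6 * 5 * 4 * 3 * 2 * compute_factorial(1)
= 9 * 8 * 7 * 6 * 5 * 4 * 3 * 2 * 1
= 362880


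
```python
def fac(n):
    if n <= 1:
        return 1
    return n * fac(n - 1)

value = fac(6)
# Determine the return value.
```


fac(6)
= 6 * fac(5)
= 6 * 5 * fac(4)
= 6 * 5 * 4 * fac(3)
= 6 * 5 * 4 * 3 * fac(2)
= 6 * 5 * 4 * 3 * 2 * fac(1)
= 6 * 5 * 4 * 3 * 2 * 1
= 720


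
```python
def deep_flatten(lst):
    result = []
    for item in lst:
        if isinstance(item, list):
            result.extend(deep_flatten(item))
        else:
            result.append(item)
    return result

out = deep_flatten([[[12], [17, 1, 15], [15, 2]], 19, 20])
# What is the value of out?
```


deep_flatten([[[12], [17, 1, 15], [15, 2]], 19, 20])
Processing each element:
  [[12], [17, 1, 15], [15, 2]] is a list -> deep_flatten recursively -> [12, 17, 1, 15, 15, 2]
  19 is not a list -> append 19
  20 is not a list -> append 20
= [12, 17, 1, 15, 15, 2, 19, 20]


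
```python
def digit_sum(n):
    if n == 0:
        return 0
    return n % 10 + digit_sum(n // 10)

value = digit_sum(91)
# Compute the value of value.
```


digit_sum(91)
= 1 + digit_sum(9)
= 1 + 9 + digit_sum(0)
= 1 + 9 + 0
= 10


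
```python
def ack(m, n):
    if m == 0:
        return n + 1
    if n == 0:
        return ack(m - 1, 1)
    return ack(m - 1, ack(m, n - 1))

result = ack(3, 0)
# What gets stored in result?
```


ack(3, 0)
n == 0: return ack(2, 1)
= ack(2, 1) = 5
= 5


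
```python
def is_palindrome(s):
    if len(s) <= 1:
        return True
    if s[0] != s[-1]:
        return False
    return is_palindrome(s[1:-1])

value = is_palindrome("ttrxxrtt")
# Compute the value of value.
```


is_palindrome("ttrxxrtt")
"ttrxxrtt": s[0]='t' == s[-1]='t' -> is_palindrome("trxxrt")
"trxxrt": s[0]='t' == s[-1]='t' -> is_palindrome("rxxr")
"rxxr": s[0]='r' == s[-1]='r' -> is_palindrome("xx")
"xx": s[0]='x' == s[-1]='x' -> is_palindrome("")
"": len <= 1 -> True
= True


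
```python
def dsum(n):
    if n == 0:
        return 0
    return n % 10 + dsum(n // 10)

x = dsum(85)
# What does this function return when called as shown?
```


dsum(85)
= 5 + dsum(8)
= 5 + 8 + dsum(0)
= 5 + 8 + 0
= 13


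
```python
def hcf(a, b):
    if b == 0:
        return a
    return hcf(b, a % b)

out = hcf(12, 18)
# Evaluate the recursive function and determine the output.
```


hcf(12, 18)
= hcf(18, 12 % 18) = hcf(18, 12)
= hcf(12, 18 % 12) = hcf(12, 6)
= hcf(6, 12 % 6) = hcf(6, 0)
b == 0, return a = 6


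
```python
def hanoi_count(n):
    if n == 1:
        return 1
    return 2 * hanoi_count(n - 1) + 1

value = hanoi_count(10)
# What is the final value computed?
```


hanoi_count(10)
= 2 * hanoi_count(9) + 1
= 2 * (2 * hanoi_count(8) + 1) + 1
= 2 * (2 * (2 * hanoi_count(7) + 1) + 1) + 1
= 2 * (2 * (2 * (2 * hanoi_count(6) + 1) + 1) + 1) + 1
= 2 * (2 * (2 * (2 * (2 * hanoi_count(5) + 1) + 1) + 1) + 1) + 1
= 2 * (2 * (2 * (2 * (2 * (2 * hanoi_count(4) + 1) + 1) + 1) + 1) + 1) + 1
= 2 * (2 * (2 * (2 * (2 * (2 * (2 * hanoi_count(3) + 1) + 1) + 1) + 1) + 1) + 1) + 1
= 2 * (2 * (2 * (2 * (2 * (2 * (2 * (2 * hanoi_count(2) + 1) + 1) + 1) + 1) + 1) + 1) + 1) + 1
= 2 * (2 * (2 * (2 * (2 * (2 * (2 * (2 * (2 * hanoi_count(1) + 1) + 1) + 1) + 1) + 1) + 1) + 1) + 1) + 1
Now compute bottom-up:
hanoi_count(1) = 1
hanoi_count(2) = 2 * 1 + 1 = 3
hanoi_count(3) = 2 * 3 + 1 = 7
hanoi_count(4) = 2 * 7 + 1 = 15
hanoi_count(5) = 2 * 15 + 1 = 31
hanoi_count(6) = 2 * 31 + 1 = 63
hanoi_count(7) = 2 * 63 + 1 = 127
hanoi_count(8) = 2 * 127 + 1 = 255
hanoi_count(9) = 2 * 255 + 1 = 511
hanoi_count(10) = 2 * 511 + 1 = 1023
= 1023


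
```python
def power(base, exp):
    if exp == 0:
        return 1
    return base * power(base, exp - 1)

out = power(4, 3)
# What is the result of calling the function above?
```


power(4, 3)
= 4 * power(4, 2)
= 4 * 4 * power(4, 1)
= 4 * 4 * 4 * power(4, 0)
= 4 * 4 * 4 * 1
= 64


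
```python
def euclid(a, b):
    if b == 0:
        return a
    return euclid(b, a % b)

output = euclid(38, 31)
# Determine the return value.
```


euclid(38, 31)
= euclid(31, 38 % 31) = euclid(31, 7)
= euclid(7, 31 % 7) = euclid(7, 3)
= euclid(3, 7 % 3) = euclid(3, 1)
= euclid(1, 3 % 1) = euclid(1, 0)
b == 0, return a = 1


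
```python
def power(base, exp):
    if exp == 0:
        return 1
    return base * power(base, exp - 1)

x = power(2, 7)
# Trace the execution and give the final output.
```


power(2, 7)
= 2 * power(2, 6)
= 2 * 2 * power(2, 5)
= 2 * 2 * 2 * power(2, 4)
= 2 * 2 * 2 * 2 * power(2, 3)
= 2 * 2 * 2 * 2 * 2 * power(2, 2)
= 2 * 2 * 2 * 2 * 2 * 2 * power(2, 1)
= 2 * 2 * 2 * 2 * 2 * 2 * 2 * power(2, 0)
= 2 * 2 * 2 * 2 * 2 * 2 * 2 * 1
= 128


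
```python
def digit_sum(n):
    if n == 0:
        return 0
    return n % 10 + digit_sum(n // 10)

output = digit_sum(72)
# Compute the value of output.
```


digit_sum(72)
= 2 + digit_sum(7)
= 2 + 7 + digit_sum(0)
= 2 + 7 + 0
= 9


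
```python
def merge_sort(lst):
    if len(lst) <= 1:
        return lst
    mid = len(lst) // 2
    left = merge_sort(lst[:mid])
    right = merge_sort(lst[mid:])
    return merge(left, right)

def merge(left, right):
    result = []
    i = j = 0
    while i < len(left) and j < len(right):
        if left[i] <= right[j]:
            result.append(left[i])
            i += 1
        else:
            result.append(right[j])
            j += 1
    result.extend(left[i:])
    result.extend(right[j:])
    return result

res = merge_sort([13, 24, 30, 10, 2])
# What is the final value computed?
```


merge_sort([13, 24, 30, 10, 2])
Split into [13, 24] and [30, 10, 2]
Left sorted: [13, 24]
Right sorted: [2, 10, 30]
Merge [13, 24] and [2, 10, 30]
= [2, 10, 13, 24, 30]


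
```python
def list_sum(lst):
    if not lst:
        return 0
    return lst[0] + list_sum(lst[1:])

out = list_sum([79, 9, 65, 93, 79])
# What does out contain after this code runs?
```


list_sum([79, 9, 65, 93, 79])
= 79 + list_sum([9, 65, 93, 79])
= 79 + 9 + list_sum([65, 93, 79])
= 79 + 9 + 65 + list_sum([93, 79])
= 79 + 9 + 65 + 93 + list_sum([79])
= 79 + 9 + 65 + 93 + 79 + list_sum([])
= 79 + 9 + 65 + 93 + 79 + 0
= 325


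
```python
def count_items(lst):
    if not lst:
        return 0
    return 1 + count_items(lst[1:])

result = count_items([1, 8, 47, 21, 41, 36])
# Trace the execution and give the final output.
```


count_items([1, 8, 47, 21, 41, 36])
= 1 + count_items([8, 47, 21, 41, 36])
= 1 + 1 + count_items([47, 21, 41, 36])
= 1 + 1 + 1 + count_items([21, 41, 36])
= 1 + 1 + 1 + 1 + count_items([41, 36])
= 1 + 1 + 1 + 1 + 1 + count_items([36])
= 1 + 1 + 1 + 1 + 1 + 1 + count_items([])
= 1 + 1 + 1 + 1 + 1 + 1 + 0
= 6


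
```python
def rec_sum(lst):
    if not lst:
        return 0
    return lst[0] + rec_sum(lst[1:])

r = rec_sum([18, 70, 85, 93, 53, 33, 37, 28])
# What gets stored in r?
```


rec_sum([18, 70, 85, 93, 53, 33, 37, 28])
= 18 + rec_sum([70, 85, 93, 53, 33, 37, 28])
= 18 + 70 + rec_sum([85, 93, 53, 33, 37, 28])
= 18 + 70 + 85 + rec_sum([93, 53, 33, 37, 28])
= 18 + 70 + 85 + 93 + rec_sum([53, 33, 37, 28])
= 18 + 70 + 85 + 93 + 53 + rec_sum([33, 37, 28])
= 18 + 70 + 85 + 93 + 53 + 33 + rec_sum([37, 28])
= 18 + 70 + 85 + 93 + 53 + 33 + 37 + rec_sum([28])
= 18 + 70 + 85 + 93 + 53 + 33 + 37 + 28 + rec_sum([])
= 18 + 70 + 85 + 93 + 53 + 33 + 37 + 28 + 0
= 417


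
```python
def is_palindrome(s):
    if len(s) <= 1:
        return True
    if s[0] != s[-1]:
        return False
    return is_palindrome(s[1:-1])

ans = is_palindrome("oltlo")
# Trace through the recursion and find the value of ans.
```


is_palindrome("oltlo")
"oltlo": s[0]='o' == s[-1]='o' -> is_palindrome("ltl")
"ltl": s[0]='l' == s[-1]='l' -> is_palindrome("t")
"t": len <= 1 -> True
= True


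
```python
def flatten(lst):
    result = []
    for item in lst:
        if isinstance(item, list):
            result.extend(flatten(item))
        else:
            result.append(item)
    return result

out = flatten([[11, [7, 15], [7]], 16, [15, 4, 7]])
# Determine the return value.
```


flatten([[11, [7, 15], [7]], 16, [15, 4, 7]])
Processing each element:
  [11, [7, 15], [7]] is a list -> flatten recursively -> [11, 7, 15, 7]
  16 is not a list -> append 16
  [15, 4, 7] is a list -> flatten recursively -> [15, 4, 7]
= [11, 7, 15, 7, 16, 15, 4, 7]


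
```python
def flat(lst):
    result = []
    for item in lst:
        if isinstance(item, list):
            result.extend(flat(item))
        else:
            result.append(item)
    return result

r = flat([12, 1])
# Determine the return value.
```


flat([12, 1])
Processing each element:
  12 is not a list -> append 12
  1 is not a list -> append 1
= [12, 1]


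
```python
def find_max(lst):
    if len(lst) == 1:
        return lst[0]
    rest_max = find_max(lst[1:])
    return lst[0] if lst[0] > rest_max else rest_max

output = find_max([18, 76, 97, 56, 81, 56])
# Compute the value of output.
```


find_max([18, 76, 97, 56, 81, 56])
= compare 18 with find_max([76, 97, 56, 81, 56])
= compare 76 with find_max([97, 56, 81, 56])
= compare 97 with find_max([56, 81, 56])
= compare 56 with find_max([81, 56])
= compare 81 with find_max([56])
Base: find_max([56]) = 56
compare 81 with 56: max = 81
compare 56 with 81: max = 81
compare 97 with 81: max = 97
compare 76 with 97: max = 97
compare 18 with 97: max = 97
= 97


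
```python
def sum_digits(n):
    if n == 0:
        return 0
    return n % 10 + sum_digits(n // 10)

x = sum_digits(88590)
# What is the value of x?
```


sum_digits(88590)
= 0 + sum_digits(8859)
= 0 + 9 + sum_digits(885)
= 0 + 9 + 5 + sum_digits(88)
= 0 + 9 + 5 + 8 + sum_digits(8)
= 0 + 9 + 5 + 8 + 8 + sum_digits(0)
= 0 + 9 + 5 + 8 + 8 + 0
= 30


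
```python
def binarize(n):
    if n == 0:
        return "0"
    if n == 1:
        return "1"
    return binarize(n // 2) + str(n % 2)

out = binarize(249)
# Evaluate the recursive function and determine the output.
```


binarize(249)
= binarize(124) + "1"
= binarize(62) + "0" + "1"
= binarize(31) + "0" + "0" + "1"
= binarize(15) + "1" + "0" + "0" + "1"
= binarize(7) + "1" + "1" + "0" + "0" + "1"
= binarize(3) + "1" + "1" + "1" + "0" + "0" + "1"
= binarize(1) + "1" + "1" + "1" + "1" + "0" + "0" + "1"
= "1" + "1" + "1" + "1" + "1" + "0" + "0" + "1"
= "11111001"


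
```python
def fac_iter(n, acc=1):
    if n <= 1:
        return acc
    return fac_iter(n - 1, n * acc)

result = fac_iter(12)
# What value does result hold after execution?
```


fac_iter(12, 1)
= fac_iter(11, 12 * 1) = fac_iter(11, 12)
= fac_iter(10, 11 * 12) = fac_iter(10, 132)
= fac_iter(9, 10 * 132) = fac_iter(9, 1320)
= fac_iter(8, 9 * 1320) = fac_iter(8, 11880)
= fac_iter(7, 8 * 11880) = fac_iter(7, 95040)
= fac_iter(6, 7 * 95040) = fac_iter(6, 665280)
= fac_iter(5, 6 * 665280) = fac_iter(5, 3991680)
= fac_iter(4, 5 * 3991680) = fac_iter(4, 19958400)
= fac_iter(3, 4 * 19958400) = fac_iter(3, 79833600)
= fac_iter(2, 3 * 79833600) = fac_iter(2, 239500800)
= fac_iter(1, 2 * 239500800) = fac_iter(1, 479001600)
n <= 1, return acc = 479001600


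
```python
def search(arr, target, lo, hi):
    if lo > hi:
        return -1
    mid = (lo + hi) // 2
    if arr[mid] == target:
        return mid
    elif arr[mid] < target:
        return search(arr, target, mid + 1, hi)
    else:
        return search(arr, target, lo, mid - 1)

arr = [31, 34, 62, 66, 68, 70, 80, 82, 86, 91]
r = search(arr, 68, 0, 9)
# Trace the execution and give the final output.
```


search(arr, 68, 0, 9)
lo=0, hi=9, mid=4, arr[mid]=68
arr[4] == 68, found at index 4
= 4


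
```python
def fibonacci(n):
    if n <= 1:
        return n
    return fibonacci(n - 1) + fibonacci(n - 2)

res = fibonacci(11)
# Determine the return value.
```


fibonacci(11)
= fibonacci(10) + fibonacci(9)
= (fibonacci(9) + fibonacci(8)) + fibonacci(9)
Computing bottom-up: fibonacci(0)=0, fibonacci(1)=1, fibonacci(2)=1, fibonacci(3)=2, fibonacci(4)=3, fibonacci(5)=5, fibonacci(6)=8, fibonacci(7)=13, fibonacci(8)=21, fibonacci(9)=34, fibonacci(10)=55, fibonacci(11)=89
= 89


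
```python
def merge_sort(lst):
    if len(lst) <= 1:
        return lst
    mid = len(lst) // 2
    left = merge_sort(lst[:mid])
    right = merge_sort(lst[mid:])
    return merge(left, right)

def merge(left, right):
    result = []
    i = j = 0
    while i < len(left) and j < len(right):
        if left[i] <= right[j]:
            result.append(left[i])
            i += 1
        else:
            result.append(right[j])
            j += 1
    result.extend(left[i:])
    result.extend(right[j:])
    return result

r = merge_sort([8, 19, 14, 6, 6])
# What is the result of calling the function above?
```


merge_sort([8, 19, 14, 6, 6])
Split into [8, 19] and [14, 6, 6]
Left sorted: [8, 19]
Right sorted: [6, 6, 14]
Merge [8, 19] and [6, 6, 14]
= [6, 6, 8, 14, 19]


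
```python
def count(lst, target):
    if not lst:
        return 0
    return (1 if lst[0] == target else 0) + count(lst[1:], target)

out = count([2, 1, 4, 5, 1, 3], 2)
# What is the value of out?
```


count([2, 1, 4, 5, 1, 3], 2)
lst[0]=2 == 2: 1 + count([1, 4, 5, 1, 3], 2)
lst[0]=1 != 2: 0 + count([4, 5, 1, 3], 2)
lst[0]=4 != 2: 0 + count([5, 1, 3], 2)
lst[0]=5 != 2: 0 + count([1, 3], 2)
lst[0]=1 != 2: 0 + count([3], 2)
lst[0]=3 != 2: 0 + count([], 2)
= 1


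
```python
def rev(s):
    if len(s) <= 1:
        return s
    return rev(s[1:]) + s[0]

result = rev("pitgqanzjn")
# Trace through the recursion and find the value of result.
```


rev("pitgqanzjn")
= rev("itgqanzjn") + "p"
= rev("tgqanzjn") + "i" + "p"
= rev("gqanzjn") + "t" + "i" + "p"
= rev("qanzjn") + "g" + "t" + "i" + "p"
= rev("anzjn") + "q" + "g" + "t" + "i" + "p"
= rev("nzjn") + "a" + "q" + "g" + "t" + "i" + "p"
= rev("zjn") + "n" + "a" + "q" + "g" + "t" + "i" + "p"
= rev("jn") + "z" + "n" + "a" + "q" + "g" + "t" + "i" + "p"
= rev("n") + "j" + "z" + "n" + "a" + "q" + "g" + "t" + "i" + "p"
= "n" + "j" + "z" + "n" + "a" + "q" + "g" + "t" + "i" + "p"
= "njznaqgtip"


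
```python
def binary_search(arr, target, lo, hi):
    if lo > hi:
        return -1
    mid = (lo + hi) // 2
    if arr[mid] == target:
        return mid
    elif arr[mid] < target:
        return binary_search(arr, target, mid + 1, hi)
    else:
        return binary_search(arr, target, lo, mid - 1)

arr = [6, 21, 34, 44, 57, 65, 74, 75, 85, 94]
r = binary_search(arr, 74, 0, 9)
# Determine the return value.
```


binary_search(arr, 74, 0, 9)
lo=0, hi=9, mid=4, arr[mid]=57
57 < 74, search right half
lo=5, hi=9, mid=7, arr[mid]=75
75 > 74, search left half
lo=5, hi=6, mid=5, arr[mid]=65
65 < 74, search right half
lo=6, hi=6, mid=6, arr[mid]=74
arr[6] == 74, found at index 6
= 6


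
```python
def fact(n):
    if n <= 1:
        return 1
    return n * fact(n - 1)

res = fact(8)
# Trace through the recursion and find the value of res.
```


fact(8)
= 8 * fact(7)
= 8 * 7 * fact(6)
= 8 * 7 * 6 * fact(5)
= 8 * 7 * 6 * 5 * fact(4)
= 8 * 7 * 6 * 5 * 4 * fact(3)
= 8 * 7 * 6 * 5 * 4 * 3 * fact(2)
= 8 * 7 * 6 * 5 * 4 * 3 * 2 * fact(1)
= 8 * 7 * 6 * 5 * 4 * 3 * 2 * 1
= 40320


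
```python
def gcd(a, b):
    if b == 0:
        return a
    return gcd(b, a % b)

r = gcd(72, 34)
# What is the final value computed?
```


gcd(72, 34)
= gcd(34, 72 % 34) = gcd(34, 4)
= gcd(4, 34 % 4) = gcd(4, 2)
= gcd(2, 4 % 2) = gcd(2, 0)
b == 0, return a = 2


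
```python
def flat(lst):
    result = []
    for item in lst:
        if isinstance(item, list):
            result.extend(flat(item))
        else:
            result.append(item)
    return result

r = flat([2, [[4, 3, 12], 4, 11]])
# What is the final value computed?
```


flat([2, [[4, 3, 12], 4, 11]])
Processing each element:
  2 is not a list -> append 2
  [[4, 3, 12], 4, 11] is a list -> flat recursively -> [4, 3, 12, 4, 11]
= [2, 4, 3, 12, 4, 11]


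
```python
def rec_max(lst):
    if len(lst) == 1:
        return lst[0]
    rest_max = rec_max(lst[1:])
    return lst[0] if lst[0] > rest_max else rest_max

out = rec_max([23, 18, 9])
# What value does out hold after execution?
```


rec_max([23, 18, 9])
= compare 23 with rec_max([18, 9])
= compare 18 with rec_max([9])
Base: rec_max([9]) = 9
compare 18 with 9: max = 18
compare 23 with 18: max = 23
= 23


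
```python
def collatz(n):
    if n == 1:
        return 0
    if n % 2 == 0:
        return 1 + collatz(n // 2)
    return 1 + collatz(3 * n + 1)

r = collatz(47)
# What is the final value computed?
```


collatz(47)
47 is odd -> 3*47+1 = 142 -> collatz(142)
142 is even -> collatz(71)
71 is odd -> 3*71+1 = 214 -> collatz(214)
214 is even -> collatz(107)
107 is odd -> 3*107+1 = 322 -> collatz(322)
322 is even -> collatz(161)
161 is odd -> 3*161+1 = 484 -> collatz(484)
484 is even -> collatz(242)
242 is even -> collatz(121)
121 is odd -> 3*121+1 = 364 -> collatz(364)
364 is even -> collatz(182)
182 is even -> collatz(91)
91 is odd -> 3*91+1 = 274 -> collatz(274)
274 is even -> collatz(137)
137 is odd -> 3*137+1 = 412 -> collatz(412)
412 is even -> collatz(206)
206 is even -> collatz(103)
103 is odd -> 3*103+1 = 310 -> collatz(310)
310 is even -> collatz(155)
155 is odd -> 3*155+1 = 466 -> collatz(466)
466 is even -> collatz(233)
233 is odd -> 3*233+1 = 700 -> collatz(700)
700 is even -> collatz(350)
350 is even -> collatz(175)
175 is odd -> 3*175+1 = 526 -> collatz(526)
526 is even -> collatz(263)
263 is odd -> 3*263+1 = 790 -> collatz(790)
790 is even -> collatz(395)
395 is odd -> 3*395+1 = 1186 -> collatz(1186)
1186 is even -> collatz(593)
593 is odd -> 3*593+1 = 1780 -> collatz(1780)
1780 is even -> collatz(890)
890 is even -> collatz(445)
445 is odd -> 3*445+1 = 1336 -> collatz(1336)
1336 is even -> collatz(668)
668 is even -> collatz(334)
334 is even -> collatz(167)
167 is odd -> 3*167+1 = 502 -> collatz(502)
502 is even -> collatz(251)
251 is odd -> 3*251+1 = 754 -> collatz(754)
754 is even -> collatz(377)
377 is odd -> 3*377+1 = 1132 -> collatz(1132)
1132 is even -> collatz(566)
566 is even -> collatz(283)
283 is odd -> 3*283+1 = 850 -> collatz(850)
850 is even -> collatz(425)
425 is odd -> 3*425+1 = 1276 -> collatz(1276)
1276 is even -> collatz(638)
638 is even -> collatz(319)
319 is odd -> 3*319+1 = 958 -> collatz(958)
958 is even -> collatz(479)
479 is odd -> 3*479+1 = 1438 -> collatz(1438)
1438 is even -> collatz(719)
719 is odd -> 3*719+1 = 2158 -> collatz(2158)
2158 is even -> collatz(1079)
1079 is odd -> 3*1079+1 = 3238 -> collatz(3238)
3238 is even -> collatz(1619)
1619 is odd -> 3*1619+1 = 4858 -> collatz(4858)
4858 is even -> collatz(2429)
2429 is odd -> 3*2429+1 = 7288 -> collatz(7288)
7288 is even -> collatz(3644)
3644 is even -> collatz(1822)
1822 is even -> collatz(911)
911 is odd -> 3*911+1 = 2734 -> collatz(2734)
2734 is even -> collatz(1367)
1367 is odd -> 3*1367+1 = 4102 -> collatz(4102)
4102 is even -> collatz(2051)
2051 is odd -> 3*2051+1 = 6154 -> collatz(6154)
6154 is even -> collatz(3077)
3077 is odd -> 3*3077+1 = 9232 -> collatz(9232)
9232 is even -> collatz(4616)
4616 is even -> collatz(2308)
2308 is even -> collatz(1154)
1154 is even -> collatz(577)
577 is odd -> 3*577+1 = 1732 -> collatz(1732)
1732 is even -> collatz(866)
866 is even -> collatz(433)
433 is odd -> 3*433+1 = 1300 -> collatz(1300)
1300 is even -> collatz(650)
650 is even -> collatz(325)
325 is odd -> 3*325+1 = 976 -> collatz(976)
976 is even -> collatz(488)
488 is even -> collatz(244)
244 is even -> collatz(122)
122 is even -> collatz(61)
61 is odd -> 3*61+1 = 184 -> collatz(184)
184 is even -> collatz(92)
92 is even -> collatz(46)
46 is even -> collatz(23)
23 is odd -> 3*23+1 = 70 -> collatz(70)
70 is even -> collatz(35)
35 is odd -> 3*35+1 = 106 -> collatz(106)
106 is even -> collatz(53)
53 is odd -> 3*53+1 = 160 -> collatz(160)
160 is even -> collatz(80)
80 is even -> collatz(40)
40 is even -> collatz(20)
20 is even -> collatz(10)
10 is even -> collatz(5)
5 is odd -> 3*5+1 = 16 -> collatz(16)
16 is even -> collatz(8)
8 is even -> collatz(4)
4 is even -> collatz(2)
2 is even -> collatz(1)
Reached 1 after 104 steps
= 104


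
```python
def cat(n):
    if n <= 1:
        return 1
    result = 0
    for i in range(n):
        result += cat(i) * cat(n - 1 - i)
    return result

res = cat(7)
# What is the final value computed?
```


cat(7)
= sum of cat(i) * cat(7-1-i) for i in 0..6
First compute sub-values bottom-up:
  cat(0) = 1, cat(1) = 1
  cat(2) = 1*1 + 1*1 = 2
  cat(3) = 1*2 + 1*1 + 2*1 = 5
  cat(4) = 1*5 + 1*2 + 2*1 + 5*1 = 14
  cat(5) = 1*14 + 1*5 + 2*2 + 5*1 + 14*1 = 42
  cat(6) = 1*42 + 1*14 + 2*5 + 5*2 + 14*1 + 42*1 = 132
Now cat(7):
  cat(0)*cat(6) = 1*132 = 132
  cat(1)*cat(5) = 1*42 = 42
  cat(2)*cat(4) = 2*14 = 28
  cat(3)*cat(3) = 5*5 = 25
  cat(4)*cat(2) = 14*2 = 28
  cat(5)*cat(1) = 42*1 = 42
  cat(6)*cat(0) = 132*1 = 132
= 132 + 42 + 28 + 25 + 28 + 42 + 132
= 429


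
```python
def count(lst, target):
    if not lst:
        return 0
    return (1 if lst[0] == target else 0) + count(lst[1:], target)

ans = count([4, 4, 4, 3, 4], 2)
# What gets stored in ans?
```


count([4, 4, 4, 3, 4], 2)
lst[0]=4 != 2: 0 + count([4, 4, 3, 4], 2)
lst[0]=4 != 2: 0 + count([4, 3, 4], 2)
lst[0]=4 != 2: 0 + count([3, 4], 2)
lst[0]=3 != 2: 0 + count([4], 2)
lst[0]=4 != 2: 0 + count([], 2)
= 0


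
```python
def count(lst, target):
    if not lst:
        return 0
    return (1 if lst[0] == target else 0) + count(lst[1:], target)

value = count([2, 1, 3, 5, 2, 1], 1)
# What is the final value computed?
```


count([2, 1, 3, 5, 2, 1], 1)
lst[0]=2 != 1: 0 + count([1, 3, 5, 2, 1], 1)
lst[0]=1 == 1: 1 + count([3, 5, 2, 1], 1)
lst[0]=3 != 1: 0 + count([5, 2, 1], 1)
lst[0]=5 != 1: 0 + count([2, 1], 1)
lst[0]=2 != 1: 0 + count([1], 1)
lst[0]=1 == 1: 1 + count([], 1)
= 2


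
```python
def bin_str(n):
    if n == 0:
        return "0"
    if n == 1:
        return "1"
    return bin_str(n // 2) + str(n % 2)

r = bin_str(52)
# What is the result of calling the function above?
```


bin_str(52)
= bin_str(26) + "0"
= bin_str(13) + "0" + "0"
= bin_str(6) + "1" + "0" + "0"
= bin_str(3) + "0" + "1" + "0" + "0"
= bin_str(1) + "1" + "0" + "1" + "0" + "0"
= "1" + "1" + "0" + "1" + "0" + "0"
= "110100"


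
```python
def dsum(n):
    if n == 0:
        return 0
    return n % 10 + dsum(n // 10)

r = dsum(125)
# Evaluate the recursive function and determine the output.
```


dsum(125)
= 5 + dsum(12)
= 5 + 2 + dsum(1)
= 5 + 2 + 1 + dsum(0)
= 5 + 2 + 1 + 0
= 8


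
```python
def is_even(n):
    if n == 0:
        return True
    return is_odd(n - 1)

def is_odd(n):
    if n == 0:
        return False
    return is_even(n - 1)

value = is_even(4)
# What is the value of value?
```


is_even(4)
= is_odd(3)
= is_even(2)
= is_odd(1)
= is_even(0)
n == 0: return True
= True


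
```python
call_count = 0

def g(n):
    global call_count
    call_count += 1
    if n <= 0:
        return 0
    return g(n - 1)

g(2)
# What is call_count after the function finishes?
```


g(2) calls g(1) calls ... calls g(0)
Total calls: 2 + 1 (for base case) = 3


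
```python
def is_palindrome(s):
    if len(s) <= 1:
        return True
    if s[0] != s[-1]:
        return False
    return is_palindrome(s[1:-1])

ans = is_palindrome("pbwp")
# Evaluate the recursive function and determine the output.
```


is_palindrome("pbwp")
"pbwp": s[0]='p' == s[-1]='p' -> is_palindrome("bw")
"bw": s[0]='b' != s[-1]='w' -> False
= False


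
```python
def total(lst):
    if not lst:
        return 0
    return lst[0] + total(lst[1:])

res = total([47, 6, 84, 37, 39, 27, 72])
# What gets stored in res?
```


total([47, 6, 84, 37, 39, 27, 72])
= 47 + total([6, 84, 37, 39, 27, 72])
= 47 + 6 + total([84, 37, 39, 27, 72])
= 47 + 6 + 84 + total([37, 39, 27, 72])
= 47 + 6 + 84 + 37 + total([39, 27, 72])
= 47 + 6 + 84 + 37 + 39 + total([27, 72])
= 47 + 6 + 84 + 37 + 39 + 27 + total([72])
= 47 + 6 + 84 + 37 + 39 + 27 + 72 + total([])
= 47 + 6 + 84 + 37 + 39 + 27 + 72 + 0
= 312


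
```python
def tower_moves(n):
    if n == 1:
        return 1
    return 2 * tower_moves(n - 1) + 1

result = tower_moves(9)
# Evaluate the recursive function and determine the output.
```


tower_moves(9)
= 2 * tower_moves(8) + 1
= 2 * (2 * tower_moves(7) + 1) + 1
= 2 * (2 * (2 * tower_moves(6) + 1) + 1) + 1
= 2 * (2 * (2 * (2 * tower_moves(5) + 1) + 1) + 1) + 1
= 2 * (2 * (2 * (2 * (2 * tower_moves(4) + 1) + 1) + 1) + 1) + 1
= 2 * (2 * (2 * (2 * (2 * (2 * tower_moves(3) + 1) + 1) + 1) + 1) + 1) + 1
= 2 * (2 * (2 * (2 * (2 * (2 * (2 * tower_moves(2) + 1) + 1) + 1) + 1) + 1) + 1) + 1
= 2 * (2 * (2 * (2 * (2 * (2 * (2 * (2 * tower_moves(1) + 1) + 1) + 1) + 1) + 1) + 1) + 1) + 1
Now compute bottom-up:
tower_moves(1) = 1
tower_moves(2) = 2 * 1 + 1 = 3
tower_moves(3) = 2 * 3 + 1 = 7
tower_moves(4) = 2 * 7 + 1 = 15
tower_moves(5) = 2 * 15 + 1 = 31
tower_moves(6) = 2 * 31 + 1 = 63
tower_moves(7) = 2 * 63 + 1 = 127
tower_moves(8) = 2 * 127 + 1 = 255
tower_moves(9) = 2 * 255 + 1 = 511
= 511


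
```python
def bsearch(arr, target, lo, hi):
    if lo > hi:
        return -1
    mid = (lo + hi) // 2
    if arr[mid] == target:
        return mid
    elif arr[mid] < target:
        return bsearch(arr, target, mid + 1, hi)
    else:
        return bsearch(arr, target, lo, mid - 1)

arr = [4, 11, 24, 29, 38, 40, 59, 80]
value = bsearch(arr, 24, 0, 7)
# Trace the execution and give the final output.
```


bsearch(arr, 24, 0, 7)
lo=0, hi=7, mid=3, arr[mid]=29
29 > 24, search left half
lo=0, hi=2, mid=1, arr[mid]=11
11 < 24, search right half
lo=2, hi=2, mid=2, arr[mid]=24
arr[2] == 24, found at index 2
= 2


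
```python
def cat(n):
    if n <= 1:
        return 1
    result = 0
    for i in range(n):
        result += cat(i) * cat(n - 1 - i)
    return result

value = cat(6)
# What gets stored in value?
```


cat(6)
= sum of cat(i) * cat(6-1-i) for i in 0..5
First compute sub-values bottom-up:
  cat(0) = 1, cat(1) = 1
  cat(2) = 1*1 + 1*1 = 2
  cat(3) = 1*2 + 1*1 + 2*1 = 5
  cat(4) = 1*5 + 1*2 + 2*1 + 5*1 = 14
  cat(5) = 1*14 + 1*5 + 2*2 + 5*1 + 14*1 = 42
Now cat(6):
  cat(0)*cat(5) = 1*42 = 42
  cat(1)*cat(4) = 1*14 = 14
  cat(2)*cat(3) = 2*5 = 10
  cat(3)*cat(2) = 5*2 = 10
  cat(4)*cat(1) = 14*1 = 14
  cat(5)*cat(0) = 42*1 = 42
= 42 + 14 + 10 + 10 + 14 + 42
= 132


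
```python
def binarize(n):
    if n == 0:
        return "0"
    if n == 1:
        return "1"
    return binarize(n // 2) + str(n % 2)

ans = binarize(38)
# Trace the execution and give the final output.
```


binarize(38)
= binarize(19) + "0"
= binarize(9) + "1" + "0"
= binarize(4) + "1" + "1" + "0"
= binarize(2) + "0" + "1" + "1" + "0"
= binarize(1) + "0" + "0" + "1" + "1" + "0"
= "1" + "0" + "0" + "1" + "1" + "0"
= "100110"
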